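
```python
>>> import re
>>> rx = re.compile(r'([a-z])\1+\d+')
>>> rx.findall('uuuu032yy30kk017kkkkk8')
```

A backreference is literal: `\1` must see the identical characters the first group matched.
One capturing group, so `findall` returns just the captured substring from each match — 4 in all.

['u', 'y', 'k', 'k']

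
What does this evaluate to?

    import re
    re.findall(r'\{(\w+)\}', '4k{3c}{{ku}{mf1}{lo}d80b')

Scanning left to right: at [2:6] match '{3c}', group 1 = '3c'; at [7:11] match '{ku}', group 1 = 'ku'; at [11:16] match '{mf1}', group 1 = 'mf1'; at [16:20] match '{lo}', group 1 = 'lo'.
`findall` collects group 1 from each match (4 total).

['3c', 'ku', 'mf1', 'lo']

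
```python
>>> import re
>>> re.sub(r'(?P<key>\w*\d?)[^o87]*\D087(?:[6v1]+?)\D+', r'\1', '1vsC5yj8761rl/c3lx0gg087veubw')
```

'1vsC5yj8761rl'

Each match is replaced using the text its own group 1 captured.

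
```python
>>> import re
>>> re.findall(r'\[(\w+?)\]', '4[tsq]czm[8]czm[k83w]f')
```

['tsq', '8', 'k83w']

Matches: at [1:6] match '[tsq]', group 1 = 'tsq'; at [9:12] match '[8]', group 1 = '8'; at [15:21] match '[k83w]', group 1 = 'k83w'.
`findall` collects group 1 from each match (3 total).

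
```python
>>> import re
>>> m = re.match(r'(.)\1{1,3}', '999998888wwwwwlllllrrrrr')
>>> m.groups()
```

('9',)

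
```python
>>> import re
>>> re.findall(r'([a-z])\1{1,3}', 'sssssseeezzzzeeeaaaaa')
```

['s', 's', 'e', 'z', 'e', 'a']

`\1` is not a pattern — it's the concrete string captured by group 1, re-applied verbatim.
Matches: at [0:4] match 'ssss', group 1 = 's'; at [4:6] match 'ss', group 1 = 's'; at [6:9] match 'eee', group 1 = 'e'; at [9:13] match 'zzzz', group 1 = 'z'; at [13:16] match 'eee', group 1 = 'e'; ….
`findall` collects group 1 from each match (6 total).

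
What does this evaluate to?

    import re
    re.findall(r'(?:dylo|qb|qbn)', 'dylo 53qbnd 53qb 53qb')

['dylo', 'qb', 'qb', 'qb']

Alternation isn't longest-match — the leftmost alternative that fits at this position is chosen.
Since nothing is captured, `findall` lists the 4 matched substrings directly.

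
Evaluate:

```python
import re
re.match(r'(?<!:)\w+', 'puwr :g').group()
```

'puwr'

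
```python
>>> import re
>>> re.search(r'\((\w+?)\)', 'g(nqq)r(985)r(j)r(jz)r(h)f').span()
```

(1, 6)

`search` walks the string left to right and returns the first match it finds.
The match spans [1:6] → '(nqq)'.
Captured: group 1 = 'nqq'.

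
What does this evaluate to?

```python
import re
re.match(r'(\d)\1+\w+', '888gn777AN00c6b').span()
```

(0, 15)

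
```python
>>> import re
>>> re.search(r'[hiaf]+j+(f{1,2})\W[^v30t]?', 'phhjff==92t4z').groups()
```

('ff',)

The match spans [1:8] → 'hhjff=='.
Captured: group 1 = 'ff'.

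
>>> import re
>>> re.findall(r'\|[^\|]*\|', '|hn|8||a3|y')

['|hn|', '||']

Walking the string: at [0:4] → '|hn|'; at [5:7] → '||'.
No capturing groups, so `findall` returns the 2 full match strings.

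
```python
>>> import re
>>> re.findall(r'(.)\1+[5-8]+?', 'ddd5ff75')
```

The backreference `\1` re-matches whatever the first group consumed, character for character.
Scanning left to right: at [0:4] match 'ddd5', group 1 = 'd'; at [4:7] match 'ff7', group 1 = 'f'.
With a single group, `findall` returns only what that group captured — 2 items.

['d', 'f']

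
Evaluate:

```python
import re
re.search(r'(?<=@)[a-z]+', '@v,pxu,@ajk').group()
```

Because the assertion is zero-width, the text it checks is not consumed and won't appear in the result.
The match spans [1:2] → 'v'.

'v'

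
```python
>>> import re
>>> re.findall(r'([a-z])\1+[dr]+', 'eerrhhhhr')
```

`\1` has to match the exact text group 1 already captured.
`findall` collects group 1 from each match (2 total).

['e', 'h']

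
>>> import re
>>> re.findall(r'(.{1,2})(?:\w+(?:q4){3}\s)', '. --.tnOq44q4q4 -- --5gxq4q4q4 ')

Because there's exactly one group, `findall` drops the full match and keeps group 1 from the one hit.

['--']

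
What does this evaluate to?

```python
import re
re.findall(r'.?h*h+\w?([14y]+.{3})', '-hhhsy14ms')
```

['y14ms']

`findall` collects group 1 from the one match (1 total).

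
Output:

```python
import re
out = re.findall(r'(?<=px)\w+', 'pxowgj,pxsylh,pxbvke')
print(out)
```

['owgj', 'sylh', 'bvke']

The positive lookaround only admits positions where the adjacent text matches; those characters stay outside the span.
Matches: at [2:6] → 'owgj'; at [9:13] → 'sylh'; at [16:20] → 'bvke'.
`findall` yields the raw match text (3 of them) because the pattern has no groups.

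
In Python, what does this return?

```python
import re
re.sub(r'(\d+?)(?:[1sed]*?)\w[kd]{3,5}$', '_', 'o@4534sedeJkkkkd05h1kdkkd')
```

'o@4534sedeJkkkkd05h_'

Each match is replaced by '_'.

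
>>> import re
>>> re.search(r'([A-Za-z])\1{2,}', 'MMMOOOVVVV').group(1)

A backreference is literal: `\1` must see the identical characters the first group matched.
`re.search` scans for the first position where the pattern succeeds.
The match spans [0:3] → 'MMM'.
Captured: group 1 = 'M'.

'M'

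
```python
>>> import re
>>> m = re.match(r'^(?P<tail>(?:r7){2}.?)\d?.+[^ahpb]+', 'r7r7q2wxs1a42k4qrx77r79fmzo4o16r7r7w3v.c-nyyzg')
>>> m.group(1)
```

'r7r7q'

The match spans [0:46] → 'r7r7q2wxs1a42k4qrx77r79fmzo4o16r7r7w3v.c-nyyzg'.
Captured: group 1 = 'r7r7q'.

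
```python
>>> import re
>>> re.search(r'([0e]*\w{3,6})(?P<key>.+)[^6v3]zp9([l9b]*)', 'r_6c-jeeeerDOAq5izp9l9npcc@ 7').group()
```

'r_6c-jeeeerDOAq5izp9l9'

The pattern matches zero or more of one of [0e], then 3 to 6 of a word character (captured); then one or more of any character (captured as 'key'); then any character except [6v3], then the literal 'zp9'; then zero or more of one of [l9b] (captured).
`re.search` scans for the first position where the pattern succeeds.
The match spans [0:22] → 'r_6c-jeeeerDOAq5izp9l9'.
Captured: group 1 = 'r_6c', group 2 = '-jeeeerDOAq5', group 3 = 'l9'.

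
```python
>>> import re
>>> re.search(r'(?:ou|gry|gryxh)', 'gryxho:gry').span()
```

(0, 3)

Branches in `(...|...)` are attempted left-to-right; the first branch that allows the whole pattern to succeed is taken.
The match spans [0:3] → 'gry'.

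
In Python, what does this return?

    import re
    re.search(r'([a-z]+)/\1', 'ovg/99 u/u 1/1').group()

`\1` is not a pattern — it's the concrete string captured by group 1, re-applied verbatim.
`re.search` tries every starting position until one works.
The match spans [7:10] → 'u/u'.
Captured: group 1 = 'u'.

'u/u'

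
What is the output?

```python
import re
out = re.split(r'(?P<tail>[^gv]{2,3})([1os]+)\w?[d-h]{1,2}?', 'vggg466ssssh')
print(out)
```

This matches 2 to 3 of any character except [gv] (captured as 'tail'); then one or more of one of [1os] (captured); then optionally a word character, then 1 to 2 of a character in [d-h] (lazy).
Matches to split on: at [4:12] → '466ssssh'.
Because the pattern has a capturing group, `split` also inserts each captured text between the pieces.

['vggg', '466', 'ssss', '']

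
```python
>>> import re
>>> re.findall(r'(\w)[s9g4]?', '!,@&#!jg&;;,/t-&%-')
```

Pattern: a word character (captured); then optionally one of [s9g4].
Scanning left to right: at [6:8] match 'jg', group 1 = 'j'; at [13:14] match 't', group 1 = 't'.
`findall` collects group 1 from each match (2 total).

['j', 't']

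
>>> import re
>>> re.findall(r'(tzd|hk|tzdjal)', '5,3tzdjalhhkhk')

Alternation tries branches left to right and keeps the first one that lets the overall match succeed at that position.
With a single group, `findall` returns only what that group captured — 3 items.

['tzd', 'hk', 'hk']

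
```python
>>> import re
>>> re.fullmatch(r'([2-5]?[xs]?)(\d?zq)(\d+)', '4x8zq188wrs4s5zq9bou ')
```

`re.fullmatch` is like wrapping the pattern in `^…$` (in single-line mode).
Here the pattern can't cover the whole string, so the call returns None.

None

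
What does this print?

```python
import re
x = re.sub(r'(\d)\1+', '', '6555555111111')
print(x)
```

6

The backreference `\1` re-matches whatever the first group consumed, character for character.
`sub` substitutes '' at each match site.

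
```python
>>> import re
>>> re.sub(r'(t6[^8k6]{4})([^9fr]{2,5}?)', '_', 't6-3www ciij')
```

'_ciij'

Pattern: the literal 't6', then exactly 4 of any character except [8k6] (captured); then 2 to 5 of any character except [9fr] (lazy) (captured).
Matches: at [0:8] → 't6-3www '.
Every occurrence is swapped for '_'.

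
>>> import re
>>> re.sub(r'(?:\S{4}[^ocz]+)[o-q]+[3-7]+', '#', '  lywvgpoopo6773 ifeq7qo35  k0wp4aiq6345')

'  # #  #'

The pattern matches exactly 4 of a non-whitespace character, then one or more of any character except [ocz] (non-capturing group); then one or more of a character in [o-q], then one or more of a character in [3-7].
`sub` substitutes '#' at each match site.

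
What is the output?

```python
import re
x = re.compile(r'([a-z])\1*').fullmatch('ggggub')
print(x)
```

None

For `fullmatch`, every character of the input must be accounted for by the pattern.
Here the string isn't matched end-to-end, so the call returns None.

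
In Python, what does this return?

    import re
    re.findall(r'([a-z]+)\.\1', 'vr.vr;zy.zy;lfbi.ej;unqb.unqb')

['vr', 'zy', 'unqb']

After group 1 captures some text, `\1` only succeeds where that same text appears again.
Matches: at [0:5] match 'vr.vr', group 1 = 'vr'; at [6:11] match 'zy.zy', group 1 = 'zy'; at [20:29] match 'unqb.unqb', group 1 = 'unqb'.
With a single group, `findall` returns only what that group captured — 3 items.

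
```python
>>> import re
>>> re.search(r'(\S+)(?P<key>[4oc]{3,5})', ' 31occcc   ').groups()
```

The match spans [1:8] → '31occcc'.
Captured: group 1 = '31oc', group 2 = 'ccc'.

('31oc', 'ccc')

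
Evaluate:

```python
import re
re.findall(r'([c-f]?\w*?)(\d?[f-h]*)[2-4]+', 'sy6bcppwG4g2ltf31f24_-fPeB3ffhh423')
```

[('sy6bcppwG', '4g'), ('lt', 'f'), ('', '1f'), ('fPeB', '3ffhh')]

Pattern: optionally a character in [c-f], then zero or more of a word character (lazy) (captured); then optionally a digit, then zero or more of a character in [f-h] (captured); then one or more of a character in [2-4].
Walking the string: at [0:12] match 'sy6bcppwG4g2', groups = ('sy6bcppwG', '4g'); at [12:16] match 'ltf3', groups = ('lt', 'f'); at [16:20] match '1f24', groups = ('', '1f'); at [22:34] match 'fPeB3ffhh423', groups = ('fPeB', '3ffhh').
`findall` packs the 2 group values into a tuple for every match.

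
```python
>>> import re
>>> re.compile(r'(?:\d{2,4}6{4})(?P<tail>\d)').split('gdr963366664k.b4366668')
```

Pattern: 2 to 4 of a digit, then exactly 4 of the literal '6' (non-capturing group); then a digit (captured as 'tail').
Matches to split on: at [3:12] → '963366664'; at [15:22] → '4366668'.
Because the pattern has a capturing group, `split` also inserts each captured text between the pieces.

['gdr', '4', 'k.b', '8', '']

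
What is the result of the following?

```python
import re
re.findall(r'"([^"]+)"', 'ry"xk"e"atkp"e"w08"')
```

With a single group, `findall` returns only what that group captured — 3 items.

['xk', 'atkp', 'w08']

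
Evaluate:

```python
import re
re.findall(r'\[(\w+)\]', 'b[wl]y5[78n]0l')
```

['wl', '78n']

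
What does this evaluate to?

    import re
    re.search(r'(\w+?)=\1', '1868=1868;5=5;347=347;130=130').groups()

`\1` is not a pattern — it's the concrete string captured by group 1, re-applied verbatim.
`re.search` tries every starting position until one works.
The match spans [0:9] → '1868=1868'.
Captured: group 1 = '1868'.

('1868',)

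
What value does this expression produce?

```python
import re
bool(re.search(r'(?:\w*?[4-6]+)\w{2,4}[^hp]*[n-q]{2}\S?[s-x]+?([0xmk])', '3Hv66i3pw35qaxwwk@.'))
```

Pattern: zero or more of a word character (lazy), then one or more of a character in [4-6] (non-capturing group); then 2 to 4 of a word character; then zero or more of any character except [hp], then exactly 2 of a character in [n-q], then optionally a non-whitespace character; then one or more of a character in [s-x] (lazy); then one of [0xmk] (captured).
`search` walks the string left to right and returns the first match it finds.
Here no position works, so the call returns None, and `bool(None)` is False.

False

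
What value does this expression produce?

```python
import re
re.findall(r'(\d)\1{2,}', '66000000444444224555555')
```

['0', '4', '5']

The backreference `\1` re-matches whatever the first group consumed, character for character.
`findall` collects group 1 from each match (3 total).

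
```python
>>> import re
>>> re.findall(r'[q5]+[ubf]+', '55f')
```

['55f']

Pattern: one or more of one of [q5]; then one or more of one of [ubf].
Walking the string: at [0:3] → '55f'.
With no groups in the pattern, `findall` gives back each whole match — 1 here.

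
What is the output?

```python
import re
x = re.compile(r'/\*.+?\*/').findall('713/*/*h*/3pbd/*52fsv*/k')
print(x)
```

['/*/*h*/', '/*52fsv*/']

The `?` after the quantifier makes it lazy — it takes as little as possible before letting the rest of the pattern try.
Scanning left to right: at [3:10] → '/*/*h*/'; at [14:23] → '/*52fsv*/'.
No capturing groups, so `findall` returns the 2 full match strings.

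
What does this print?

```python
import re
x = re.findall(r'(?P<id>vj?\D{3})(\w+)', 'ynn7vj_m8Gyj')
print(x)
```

[('vj_m', '8Gyj')]

This matches the literal 'v', then optionally the literal 'j', then exactly 3 of a non-digit (captured as 'id'); then one or more of a word character (captured).
`findall` packs the 2 group values into a tuple for every match.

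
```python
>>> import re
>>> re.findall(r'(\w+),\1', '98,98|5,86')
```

`\1` is not a pattern — it's the concrete string captured by group 1, re-applied verbatim.
One capturing group, so `findall` returns just the captured substring from the one match — 1 in all.

['98']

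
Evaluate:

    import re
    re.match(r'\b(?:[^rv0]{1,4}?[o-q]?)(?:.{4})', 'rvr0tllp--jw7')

This matches a word boundary (`\b`, zero-width); then 1 to 4 of any character except [rv0] (lazy), then optionally a character in [o-q] (non-capturing group); then exactly 4 of any character (non-capturing group).
`re.match` won't scan ahead — the pattern has to work from the very first character.
Here position 0 doesn't satisfy it, so the call returns None.

None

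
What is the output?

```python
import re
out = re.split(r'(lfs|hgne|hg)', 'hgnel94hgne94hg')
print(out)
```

['', 'hgne', 'l94', 'hgne', '94', 'hg', '']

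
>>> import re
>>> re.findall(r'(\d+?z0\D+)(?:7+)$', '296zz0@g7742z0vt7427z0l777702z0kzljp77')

['777702z0kzljp']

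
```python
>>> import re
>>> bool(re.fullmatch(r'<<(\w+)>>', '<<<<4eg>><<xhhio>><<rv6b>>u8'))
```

`fullmatch` succeeds only if the pattern covers the string from start to end.
Here there's no way to consume every character, so the call returns None, and `bool(None)` is False.

False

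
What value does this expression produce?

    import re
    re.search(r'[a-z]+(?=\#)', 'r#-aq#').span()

(0, 1)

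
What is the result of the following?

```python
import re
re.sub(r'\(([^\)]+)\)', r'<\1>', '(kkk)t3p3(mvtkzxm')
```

'<kkk>t3p3(mvtkzxm'

Each match is replaced using the text its own group 1 captured.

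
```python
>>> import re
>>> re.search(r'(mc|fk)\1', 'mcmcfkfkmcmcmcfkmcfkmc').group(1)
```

'mc'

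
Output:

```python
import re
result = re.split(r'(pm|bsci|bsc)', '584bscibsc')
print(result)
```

['584', 'bsci', '', 'bsc', '']

`|` is ordered: at each position the engine commits to the first alternative that works.
Matches to split on: at [3:7] → 'bsci'; at [7:10] → 'bsc'.
The group in the pattern means `split` returns the separators' captures alongside the pieces.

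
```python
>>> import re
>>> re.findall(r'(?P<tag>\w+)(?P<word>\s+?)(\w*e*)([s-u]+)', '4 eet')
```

[('4', ' ', 'ee', 't')]

The pattern matches one or more of a word character (captured as 'tag'); then one or more of whitespace (lazy) (captured as 'word'); then zero or more of a word character, then zero or more of a literal 'e' (captured); then one or more of a character in [s-u] (captured).
Matches: at [0:5] match '4 eet', groups = ('4', ' ', 'ee', 't').
`findall` packs the 4 group values into a tuple for every match.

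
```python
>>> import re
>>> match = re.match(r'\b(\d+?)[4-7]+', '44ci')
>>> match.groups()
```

('4',)

The match spans [0:2] → '44'.
Captured: group 1 = '4'.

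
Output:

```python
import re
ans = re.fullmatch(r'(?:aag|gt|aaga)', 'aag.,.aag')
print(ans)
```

For `fullmatch`, every character of the input must be accounted for by the pattern.
Here the string isn't matched end-to-end, so the call returns None.

None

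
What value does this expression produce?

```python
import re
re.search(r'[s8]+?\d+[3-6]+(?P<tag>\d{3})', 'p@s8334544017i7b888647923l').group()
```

's8334544017'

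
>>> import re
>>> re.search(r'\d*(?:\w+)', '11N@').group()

'11N'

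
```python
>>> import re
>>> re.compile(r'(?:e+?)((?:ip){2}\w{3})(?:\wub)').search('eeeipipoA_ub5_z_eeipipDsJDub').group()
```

'eeipipDsJDub'

Pattern: one or more of a literal 'e' (lazy) (non-capturing group); then the literal 'ip' repeated 2 times, then exactly 3 of a word character (captured); then a word character, then the literal 'ub' (non-capturing group).
Unlike `match`, `search` isn't anchored — it looks for the pattern anywhere in the string.
The match spans [16:28] → 'eeipipDsJDub'.
Captured: group 1 = 'ipipDsJ'.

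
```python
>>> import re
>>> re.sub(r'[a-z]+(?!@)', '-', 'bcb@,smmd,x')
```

'-b@,-,-'

The negative lookaround is zero-width — it rules out positions where the adjacent text would match, without consuming anything.
Each match is replaced by '-'.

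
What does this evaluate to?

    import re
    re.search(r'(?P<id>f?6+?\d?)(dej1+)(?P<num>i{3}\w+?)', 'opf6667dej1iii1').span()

(2, 15)

Pattern: optionally the literal 'f', then one or more of the literal '6' (lazy), then optionally a digit (captured as 'id'); then the literal 'dej', then one or more of the literal '1' (captured); then exactly 3 of the literal 'i', then one or more of a word character (lazy) (captured as 'num').
`re.search` scans for the first position where the pattern succeeds.
The match spans [2:15] → 'f6667dej1iii1'.
Captured: group 1 = 'f6667', group 2 = 'dej1', group 3 = 'iii1'.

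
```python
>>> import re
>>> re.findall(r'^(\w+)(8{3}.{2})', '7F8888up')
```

The pattern matches anchored at the start of the string; then one or more of a word character (captured); then exactly 3 of a literal '8', then exactly 2 of any character (captured).
Multiple groups make `findall` return tuples — one 2-tuple for the one match.

[('7F8', '888up')]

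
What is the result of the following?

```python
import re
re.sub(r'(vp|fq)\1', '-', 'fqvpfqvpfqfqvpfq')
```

'fqvpfqvp-vpfq'

`\1` has to match the exact text group 1 already captured.
Matches: at [8:12] → 'fqfq'.
Each match is replaced by '-'.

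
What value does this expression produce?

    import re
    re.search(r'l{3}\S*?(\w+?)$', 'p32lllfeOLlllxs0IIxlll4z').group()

'lllfeOLlllxs0IIxlll4z'

This matches exactly 3 of a literal 'l', then zero or more of a non-whitespace character (lazy); then one or more of a word character (lazy) (captured); then anchored at the end.
Unlike `match`, `search` isn't anchored — it looks for the pattern anywhere in the string.
The match spans [3:24] → 'lllfeOLlllxs0IIxlll4z'.
Captured: group 1 = 'feOLlllxs0IIxlll4z'.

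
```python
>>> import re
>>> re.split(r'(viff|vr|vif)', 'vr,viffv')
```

['', 'vr', ',', 'viff', 'v']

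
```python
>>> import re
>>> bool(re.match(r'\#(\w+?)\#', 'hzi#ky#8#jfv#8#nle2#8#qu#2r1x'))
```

False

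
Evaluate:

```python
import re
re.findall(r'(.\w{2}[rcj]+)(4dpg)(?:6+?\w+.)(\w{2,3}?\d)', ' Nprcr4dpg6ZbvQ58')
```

This matches any character, then exactly 2 of a word character, then one or more of one of [rcj] (captured); then a literal '4', then the literal 'dpg' (captured); then one or more of a literal '6' (lazy), then one or more of a word character, then any character (non-capturing group); then 2 to 3 of a word character (lazy), then a digit (captured).
Scanning left to right: at [0:17] match ' Nprcr4dpg6ZbvQ58', groups = (' Nprcr', '4dpg', 'Q58').
`findall` packs the 3 group values into a tuple for every match.

[(' Nprcr', '4dpg', 'Q58')]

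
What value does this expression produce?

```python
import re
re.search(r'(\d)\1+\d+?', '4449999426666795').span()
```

`\1` is not a pattern — it's the concrete string captured by group 1, re-applied verbatim.
`re.search` scans for the first position where the pattern succeeds.
The match spans [0:4] → '4449'.
Captured: group 1 = '4'.

(0, 4)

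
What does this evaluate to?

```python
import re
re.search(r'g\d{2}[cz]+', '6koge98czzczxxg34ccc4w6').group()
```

This matches a literal 'g', then exactly 2 of a digit; then one or more of one of [cz].
Unlike `match`, `search` isn't anchored — it looks for the pattern anywhere in the string.
The match spans [14:20] → 'g34ccc'.

'g34ccc'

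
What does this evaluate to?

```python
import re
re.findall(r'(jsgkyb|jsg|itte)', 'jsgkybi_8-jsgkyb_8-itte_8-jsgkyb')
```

['jsgkyb', 'jsgkyb', 'itte', 'jsgkyb']

`|` is ordered: at each position the engine commits to the first alternative that works.
Scanning left to right: at [0:6] match 'jsgkyb', group 1 = 'jsgkyb'; at [10:16] match 'jsgkyb', group 1 = 'jsgkyb'; at [19:23] match 'itte', group 1 = 'itte'; at [26:32] match 'jsgkyb', group 1 = 'jsgkyb'.
One capturing group, so `findall` returns just the captured substring from each match — 4 in all.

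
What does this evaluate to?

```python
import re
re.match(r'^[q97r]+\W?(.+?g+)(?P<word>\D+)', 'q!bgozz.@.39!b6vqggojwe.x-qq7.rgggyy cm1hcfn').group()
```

The pattern matches anchored at the start of the string; then one or more of one of [q97r], then optionally a non-word character; then one or more of any character (lazy), then one or more of a literal 'g' (captured); then one or more of a non-digit (captured as 'word').
Because the quantifier is non-greedy, it stops expanding at the earliest point where the rest of the pattern can succeed.
`match` is anchored at position 0; if the pattern doesn't fit there, it returns None.
The match spans [0:10] → 'q!bgozz.@.'.
Captured: group 1 = 'bg', group 2 = 'ozz.@.'.

'q!bgozz.@.'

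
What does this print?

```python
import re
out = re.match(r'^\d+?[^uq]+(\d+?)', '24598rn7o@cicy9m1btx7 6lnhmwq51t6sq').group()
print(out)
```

This matches anchored at the start of the string; then one or more of a digit (lazy); then one or more of any character except [uq]; then one or more of a digit (lazy) (captured).
With `match`, the pattern is implicitly anchored at the beginning.
The match spans [0:23] → '24598rn7o@cicy9m1btx7 6'.
Captured: group 1 = '6'.

24598rn7o@cicy9m1btx7 6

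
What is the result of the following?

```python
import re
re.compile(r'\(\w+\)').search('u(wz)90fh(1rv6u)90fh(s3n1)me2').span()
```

Unlike `match`, `search` isn't anchored — it looks for the pattern anywhere in the string.
The match spans [1:5] → '(wz)'.

(1, 5)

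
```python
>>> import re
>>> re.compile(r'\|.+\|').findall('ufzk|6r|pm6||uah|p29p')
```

['|6r|pm6||uah|']

Matches: at [4:17] → '|6r|pm6||uah|'.
With no groups in the pattern, `findall` gives back each whole match — 1 here.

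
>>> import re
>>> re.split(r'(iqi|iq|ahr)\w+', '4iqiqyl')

['4', 'iqi', '']

Branches in `(...|...)` are attempted left-to-right; the first branch that allows the whole pattern to succeed is taken.
Matches to split on: at [1:7] → 'iqiqyl'.
Because the pattern has a capturing group, `split` also inserts each captured text between the pieces.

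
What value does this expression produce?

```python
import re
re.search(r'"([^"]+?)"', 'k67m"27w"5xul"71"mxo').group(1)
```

'27w'

The match spans [4:9] → '"27w"'.
Captured: group 1 = '27w'.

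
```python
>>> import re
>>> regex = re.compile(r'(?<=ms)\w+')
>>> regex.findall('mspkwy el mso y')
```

['pkwy', 'o']

Lookahead/lookbehind check context without consuming it, so the matched span excludes the asserted characters.
Since nothing is captured, `findall` lists the 2 matched substrings directly.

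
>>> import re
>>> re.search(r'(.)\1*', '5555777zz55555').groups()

The backreference `\1` re-matches whatever the first group consumed, character for character.
Unlike `match`, `search` isn't anchored — it looks for the pattern anywhere in the string.
The match spans [0:4] → '5555'.
Captured: group 1 = '5'.

('5',)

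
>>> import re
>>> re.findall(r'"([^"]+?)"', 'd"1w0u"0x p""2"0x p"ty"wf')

Walking the string: at [1:7] match '"1w0u"', group 1 = '1w0u'; at [12:15] match '"2"', group 1 = '2'; at [19:23] match '"ty"', group 1 = 'ty'.
One capturing group, so `findall` returns just the captured substring from each match — 3 in all.

['1w0u', '2', 'ty']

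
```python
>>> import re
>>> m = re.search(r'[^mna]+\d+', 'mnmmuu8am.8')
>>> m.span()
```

Pattern: one or more of any character except [mna]; then one or more of a digit.
`search` walks the string left to right and returns the first match it finds.
The match spans [4:7] → 'uu8'.

(4, 7)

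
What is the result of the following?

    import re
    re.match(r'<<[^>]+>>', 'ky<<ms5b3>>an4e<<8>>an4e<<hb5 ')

None

`re.match` won't scan ahead — the pattern has to work from the very first character.
Here the pattern fails at index 0, so the call returns None.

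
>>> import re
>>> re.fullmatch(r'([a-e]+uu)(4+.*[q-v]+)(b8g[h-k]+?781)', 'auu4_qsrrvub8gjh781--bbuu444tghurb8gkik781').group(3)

The pattern matches one or more of a character in [a-e], then the literal 'uu' (captured); then one or more of the literal '4', then zero or more of any character, then one or more of a character in [q-v] (captured); then the literal 'b8g', then one or more of a character in [h-k] (lazy), then the literal '781' (captured).
For `fullmatch`, every character of the input must be accounted for by the pattern.
The match spans [0:42] → 'auu4_qsrrvub8gjh781--bbuu444tghurb8gkik781'.
Captured: group 1 = 'auu', group 2 = '4_qsrrvub8gjh781--bbuu444tghur', group 3 = 'b8gkik781'.

'b8gkik781'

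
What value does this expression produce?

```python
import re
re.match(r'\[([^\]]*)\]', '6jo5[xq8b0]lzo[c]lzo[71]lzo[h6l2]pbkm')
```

`match` is anchored at position 0; if the pattern doesn't fit there, it returns None.
Here the string doesn't start with a match, so the call returns None.

None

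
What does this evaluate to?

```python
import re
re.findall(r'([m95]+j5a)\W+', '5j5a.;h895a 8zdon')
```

The pattern matches one or more of one of [m95], then the literal 'j5a' (captured); then one or more of a non-word character.
Scanning left to right: at [0:6] match '5j5a.;', group 1 = '5j5a'.
Because there's exactly one group, `findall` drops the full match and keeps group 1 from the one hit.

['5j5a']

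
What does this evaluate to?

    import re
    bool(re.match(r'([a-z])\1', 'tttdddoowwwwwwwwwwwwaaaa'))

`match` is anchored at position 0; if the pattern doesn't fit there, it returns None.
The match spans [0:2] → 'tt'.

True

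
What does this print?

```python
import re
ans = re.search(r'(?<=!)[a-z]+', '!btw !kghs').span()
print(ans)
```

The lookaround is zero-width — it requires the adjacent text to match without consuming it, so the asserted text isn't part of the match.
Unlike `match`, `search` isn't anchored — it looks for the pattern anywhere in the string.
The match spans [1:4] → 'btw'.

(1, 4)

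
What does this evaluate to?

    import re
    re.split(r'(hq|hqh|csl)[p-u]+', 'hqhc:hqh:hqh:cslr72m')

['hqhc:hqh:hqh:', 'csl', '72m']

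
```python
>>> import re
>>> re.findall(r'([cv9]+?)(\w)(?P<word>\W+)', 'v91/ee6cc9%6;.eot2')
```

The pattern matches one or more of one of [cv9] (lazy) (captured); then a word character (captured); then one or more of a non-word character (captured as 'word').
Walking the string: at [0:4] match 'v91/', groups = ('v9', '1', '/'); at [7:11] match 'cc9%', groups = ('cc', '9', '%').
With 3 capturing groups, `findall` returns a 3-tuple per match.

[('v9', '1', '/'), ('cc', '9', '%')]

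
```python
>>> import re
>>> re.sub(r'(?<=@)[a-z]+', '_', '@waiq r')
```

Because the assertion is zero-width, the text it checks is not consumed and won't appear in the result.
Matches: at [1:5] → 'waiq'.
Each match is replaced by '_'.

'@_ r'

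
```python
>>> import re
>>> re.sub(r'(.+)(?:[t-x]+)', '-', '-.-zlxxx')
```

'-'

Each match is replaced by '-'.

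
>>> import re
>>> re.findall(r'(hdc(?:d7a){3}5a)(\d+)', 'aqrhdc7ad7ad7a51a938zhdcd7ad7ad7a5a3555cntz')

[('hdcd7ad7ad7a5a', '3555')]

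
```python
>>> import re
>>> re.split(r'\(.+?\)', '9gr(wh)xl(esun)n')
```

['9gr', 'xl', 'n']

The string is cut at each match, leaving 3 pieces.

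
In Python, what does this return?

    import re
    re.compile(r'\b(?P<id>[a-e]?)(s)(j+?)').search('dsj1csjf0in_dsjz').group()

'dsj'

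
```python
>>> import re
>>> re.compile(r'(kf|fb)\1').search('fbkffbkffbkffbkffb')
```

None

The backreference `\1` re-matches whatever the first group consumed, character for character.
`re.search` scans for the first position where the pattern succeeds.
Here no position works, so the call returns None.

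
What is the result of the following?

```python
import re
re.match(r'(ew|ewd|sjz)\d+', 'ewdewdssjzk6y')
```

None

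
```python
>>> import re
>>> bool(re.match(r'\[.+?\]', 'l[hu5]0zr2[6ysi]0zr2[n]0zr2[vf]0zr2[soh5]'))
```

False

`re.match` only tries the pattern at the start of the string.
Here the pattern fails at index 0, so the call returns None, and `bool(None)` is False.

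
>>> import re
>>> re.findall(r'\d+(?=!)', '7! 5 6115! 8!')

The positive lookaround only admits positions where the adjacent text matches; those characters stay outside the span.
Scanning left to right: at [0:1] → '7'; at [5:9] → '6115'; at [11:12] → '8'.
Since nothing is captured, `findall` lists the 3 matched substrings directly.

['7', '6115', '8']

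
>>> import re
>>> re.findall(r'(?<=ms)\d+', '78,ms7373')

Lookahead/lookbehind check context without consuming it, so the matched span excludes the asserted characters.
Matches: at [5:9] → '7373'.
With no groups in the pattern, `findall` gives back each whole match — 1 here.

['7373']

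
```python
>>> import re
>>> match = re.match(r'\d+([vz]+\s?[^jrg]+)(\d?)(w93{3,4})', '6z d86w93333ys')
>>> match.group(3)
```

This matches one or more of a digit; then one or more of one of [vz], then optionally whitespace, then one or more of any character except [jrg] (captured); then optionally a digit (captured); then the literal 'w9', then 3 to 4 of a literal '3' (captured).
`match` is anchored at position 0; if the pattern doesn't fit there, it returns None.
The match spans [0:12] → '6z d86w93333'.
Captured: group 1 = 'z d86', group 2 = '', group 3 = 'w93333'.

'w93333'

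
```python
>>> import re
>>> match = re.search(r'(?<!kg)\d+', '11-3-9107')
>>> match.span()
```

Because the assertion is negative and zero-width, positions next to the forbidden text are skipped.
Unlike `match`, `search` isn't anchored — it looks for the pattern anywhere in the string.
The match spans [0:2] → '11'.

(0, 2)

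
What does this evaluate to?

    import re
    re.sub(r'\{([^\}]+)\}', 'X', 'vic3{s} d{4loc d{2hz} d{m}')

'vic3X dX dX'

Matches: at [4:7] → '{s}'; at [9:21] → '{4loc d{2hz}'; at [23:26] → '{m}'.
Each match is replaced by 'X'.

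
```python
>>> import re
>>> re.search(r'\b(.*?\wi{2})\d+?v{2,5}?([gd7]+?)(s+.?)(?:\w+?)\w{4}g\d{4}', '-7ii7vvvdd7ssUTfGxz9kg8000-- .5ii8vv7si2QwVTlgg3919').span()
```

(1, 26)

A `+?`/`*?`/`{m,n}?` starts at its minimum and grows only as far as needed for what follows to match.
The match spans [1:26] → '7ii7vvvdd7ssUTfGxz9kg8000'.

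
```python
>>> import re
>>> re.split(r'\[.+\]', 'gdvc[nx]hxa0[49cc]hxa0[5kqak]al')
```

Each match becomes a cut point; 2 segments remain.

['gdvc', 'al']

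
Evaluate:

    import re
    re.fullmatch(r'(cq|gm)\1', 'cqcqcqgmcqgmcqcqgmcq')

None

A backreference is literal: `\1` must see the identical characters the first group matched.
`re.fullmatch` is like wrapping the pattern in `^…$` (in single-line mode).
Here the pattern can't cover the whole string, so the call returns None.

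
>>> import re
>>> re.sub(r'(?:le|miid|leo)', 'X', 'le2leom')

Branches in `(...|...)` are attempted left-to-right; the first branch that allows the whole pattern to succeed is taken.
Matches: at [0:2] → 'le'; at [3:5] → 'le'.
`sub` substitutes 'X' at each match site.

'X2Xom'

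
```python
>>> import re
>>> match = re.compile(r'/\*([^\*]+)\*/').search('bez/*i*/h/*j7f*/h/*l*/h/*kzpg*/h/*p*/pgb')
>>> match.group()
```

`re.search` tries every starting position until one works.
The match spans [3:8] → '/*i*/'.
Captured: group 1 = 'i'.

'/*i*/'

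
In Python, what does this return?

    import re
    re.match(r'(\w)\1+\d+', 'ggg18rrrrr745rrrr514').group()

`\1` is not a pattern — it's the concrete string captured by group 1, re-applied verbatim.
`re.match` won't scan ahead — the pattern has to work from the very first character.
The match spans [0:5] → 'ggg18'.
Captured: group 1 = 'g'.

'ggg18'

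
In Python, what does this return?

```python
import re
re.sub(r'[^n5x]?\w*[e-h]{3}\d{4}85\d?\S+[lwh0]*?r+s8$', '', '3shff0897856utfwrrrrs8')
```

''

Pattern: optionally any character except [n5x], then zero or more of a word character; then exactly 3 of a character in [e-h], then exactly 4 of a digit, then the literal '85'; then optionally a digit, then one or more of a non-whitespace character, then zero or more of one of [lwh0] (lazy); then one or more of the literal 'r', then the literal 's8'; then anchored at the end.
`sub` substitutes '' at each match site.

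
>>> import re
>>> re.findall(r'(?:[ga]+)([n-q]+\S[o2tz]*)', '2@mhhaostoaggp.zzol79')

['osto', 'p.zzo']

The pattern matches one or more of one of [ga] (non-capturing group); then one or more of a character in [n-q], then a non-whitespace character, then zero or more of one of [o2tz] (captured).
Walking the string: at [5:10] match 'aosto', group 1 = 'osto'; at [10:18] match 'aggp.zzo', group 1 = 'p.zzo'.
Because there's exactly one group, `findall` drops the full match and keeps group 1 from each hit.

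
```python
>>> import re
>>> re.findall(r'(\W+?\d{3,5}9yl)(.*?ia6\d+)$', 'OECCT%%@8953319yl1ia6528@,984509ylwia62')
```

[('@,984509yl', 'wia62')]

The pattern matches one or more of a non-word character (lazy), then 3 to 5 of a digit, then the literal '9yl' (captured); then zero or more of any character (lazy), then the literal 'ia6', then one or more of a digit (captured); then anchored at the end.
Matches: at [24:39] match '@,984509ylwia62', groups = ('@,984509yl', 'wia62').
`findall` packs the 2 group values into a tuple for every match.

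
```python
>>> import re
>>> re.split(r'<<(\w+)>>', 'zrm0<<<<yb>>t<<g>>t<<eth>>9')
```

Matches to split on: at [6:12] → '<<yb>>'; at [13:18] → '<<g>>'; at [19:26] → '<<eth>>'.
The group in the pattern means `split` returns the separators' captures alongside the pieces.

['zrm0<<', 'yb', 't', 'g', 't', 'eth', '9']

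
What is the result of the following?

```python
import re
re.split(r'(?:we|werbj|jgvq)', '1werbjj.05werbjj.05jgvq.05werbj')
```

The regex engine tests alternatives in the order written; an earlier branch that matches wins even if a later one would match more.
Matches to split on: at [1:3] → 'we'; at [10:12] → 'we'; at [19:23] → 'jgvq'; at [26:28] → 'we'.
`split` removes every match and returns the 5 fragments in between.

['1', 'rbjj.05', 'rbjj.05', '.05', 'rbj']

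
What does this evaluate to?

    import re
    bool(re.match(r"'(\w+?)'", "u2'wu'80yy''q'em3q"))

`re.match` won't scan ahead — the pattern has to work from the very first character.
Here position 0 doesn't satisfy it, so the call returns None, and `bool(None)` is False.

False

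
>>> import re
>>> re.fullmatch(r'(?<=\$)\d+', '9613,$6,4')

For `fullmatch`, every character of the input must be accounted for by the pattern.
Here the pattern can't cover the whole string, so the call returns None.

None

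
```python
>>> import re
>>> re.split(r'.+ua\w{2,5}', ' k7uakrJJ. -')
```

['', '. -']

The pattern matches one or more of any character; then the literal 'ua', then 2 to 5 of a word character.
Matches to split on: at [0:9] → ' k7uakrJJ'.
The string is cut at each match, leaving 2 pieces.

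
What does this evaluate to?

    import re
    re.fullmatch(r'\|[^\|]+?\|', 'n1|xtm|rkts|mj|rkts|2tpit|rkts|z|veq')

`fullmatch` succeeds only if the pattern covers the string from start to end.
Here the string isn't matched end-to-end, so the call returns None.

None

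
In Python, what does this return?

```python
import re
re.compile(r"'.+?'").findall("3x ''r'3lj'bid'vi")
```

Matches: at [3:7] → "''r'"; at [10:15] → "'bid'".
Since nothing is captured, `findall` lists the 2 matched substrings directly.

["''r'", "'bid'"]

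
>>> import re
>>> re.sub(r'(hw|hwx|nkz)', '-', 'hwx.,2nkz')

'-x.,2-'

Alternation isn't longest-match — the leftmost alternative that fits at this position is chosen.
Matches: at [0:2] → 'hw'; at [6:9] → 'nkz'.
`sub` substitutes '-' at each match site.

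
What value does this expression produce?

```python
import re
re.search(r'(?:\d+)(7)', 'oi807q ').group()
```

'807'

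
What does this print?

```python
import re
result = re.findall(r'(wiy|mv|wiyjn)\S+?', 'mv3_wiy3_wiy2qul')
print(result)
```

['mv', 'wiy', 'wiy']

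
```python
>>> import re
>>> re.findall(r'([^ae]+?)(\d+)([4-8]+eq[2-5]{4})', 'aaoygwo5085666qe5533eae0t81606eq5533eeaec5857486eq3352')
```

[('0t', '8160', '6eq5533'), ('c', '585748', '6eq3352')]

This matches one or more of any character except [ae] (lazy) (captured); then one or more of a digit (captured); then one or more of a character in [4-8], then the literal 'eq', then exactly 4 of a character in [2-5] (captured).
With the lazy modifier that quantifier settles for the fewest repetitions that let the rest of the pattern succeed (the atoms after it are unaffected and can still be greedy).
Scanning left to right: at [23:36] match '0t81606eq5533', groups = ('0t', '8160', '6eq5533'); at [40:54] match 'c5857486eq3352', groups = ('c', '585748', '6eq3352').
`findall` packs the 3 group values into a tuple for every match.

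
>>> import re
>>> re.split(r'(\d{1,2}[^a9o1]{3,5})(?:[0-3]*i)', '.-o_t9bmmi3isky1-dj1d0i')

['.-o_t', '9bmmi3', 'sky1-dj1d0i']

The pattern matches 1 to 2 of a digit, then 3 to 5 of any character except [a9o1] (captured); then zero or more of a character in [0-3], then a literal 'i' (non-capturing group).
Matches to split on: at [5:12] → '9bmmi3i'.
The group in the pattern means `split` returns the separators' captures alongside the pieces.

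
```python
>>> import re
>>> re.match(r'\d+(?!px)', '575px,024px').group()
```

'57'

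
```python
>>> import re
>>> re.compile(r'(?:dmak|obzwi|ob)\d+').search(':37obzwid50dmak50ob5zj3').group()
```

'dmak50'

Unlike `match`, `search` isn't anchored — it looks for the pattern anywhere in the string.
The match spans [11:17] → 'dmak50'.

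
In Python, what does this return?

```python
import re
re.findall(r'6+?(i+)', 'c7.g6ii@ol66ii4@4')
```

['ii', 'ii']

This matches one or more of a literal '6' (lazy); then one or more of a literal 'i' (captured).
With a single group, `findall` returns only what that group captured — 2 items.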